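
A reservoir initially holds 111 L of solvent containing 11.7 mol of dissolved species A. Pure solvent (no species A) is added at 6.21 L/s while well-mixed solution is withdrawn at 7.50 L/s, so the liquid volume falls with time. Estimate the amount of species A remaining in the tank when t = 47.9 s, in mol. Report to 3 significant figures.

Total volume: dV/dt = Q_in − Q_out = -1.2900 L/s, so V(t) = 111 − 1.2900 t and V(47.9) = 49.209 L.
Species balance (pure solvent in): dm/dt = −Q_out · m/V(t).
Separate: dm/m = −Q_out dt/V(t) ⇒ ln(m/m₀) = −(Q_out/(Q_in−Q_out)) ln(V/V₀).
m = m₀ (V₀/V)^(Q_out/(Q_in−Q_out)) = 11.7 × (111/49.209)^(-5.8140) = 0.10333 mol.

0.103 mol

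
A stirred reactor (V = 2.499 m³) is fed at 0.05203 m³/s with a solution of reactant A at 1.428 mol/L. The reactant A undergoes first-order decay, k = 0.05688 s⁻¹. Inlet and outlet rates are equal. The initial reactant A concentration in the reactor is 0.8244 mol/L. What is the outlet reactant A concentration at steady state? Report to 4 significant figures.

Species balance: V dC/dt = Q C_in − Q C − k V C.
At steady state: 0 = Q C_in − (Q + kV) C_ss, so C_ss = Q C_in/(Q + kV).
C_ss = 0.05203·1.428/(0.05203 + 0.05688·2.499) = 0.0742988/0.194173 = 0.382642 mol/L.

0.3826 mol/L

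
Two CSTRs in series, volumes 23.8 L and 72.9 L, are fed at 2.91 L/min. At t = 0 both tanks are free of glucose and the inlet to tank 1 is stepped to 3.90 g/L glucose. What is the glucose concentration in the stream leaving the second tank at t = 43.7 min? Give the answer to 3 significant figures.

2.90 g/L

Each tank obeys Vᵢ dCᵢ/dt = Q(Cᵢ₋₁ − Cᵢ), so τᵢ = Vᵢ/Q.
τ₁ = 23.8/2.91 = 8.1787 min; τ₂ = 72.9/2.91 = 25.052 min.
Solving the cascade with C₁(0)=C₂(0)=0 gives C₂(t) = C_in[1 − (τ₁ e^(−t/τ₁) − τ₂ e^(−t/τ₂))/(τ₁ − τ₂)].
At t = 43.7: e^(−t/τ₁) = 0.0047808, e^(−t/τ₂) = 0.17475.
C₂ = 3.90·[1 − (8.1787·0.0047808 − 25.052·0.17475)/(-16.873)] = 3.90·0.74286 = 2.8972 g/L.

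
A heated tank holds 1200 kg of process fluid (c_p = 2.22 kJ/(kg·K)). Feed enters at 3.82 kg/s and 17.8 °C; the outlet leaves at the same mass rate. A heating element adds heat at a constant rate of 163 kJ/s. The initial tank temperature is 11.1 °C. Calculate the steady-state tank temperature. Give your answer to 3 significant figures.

M c_p dT/dt = ṁ c_p (T_in − T) + Q̇.
At steady state dT/dt = 0 ⇒ T_ss = T_in + Q̇/(ṁ c_p) = 17.8 + 163/(3.82·2.22) = 37.021 °C.

37.0 °C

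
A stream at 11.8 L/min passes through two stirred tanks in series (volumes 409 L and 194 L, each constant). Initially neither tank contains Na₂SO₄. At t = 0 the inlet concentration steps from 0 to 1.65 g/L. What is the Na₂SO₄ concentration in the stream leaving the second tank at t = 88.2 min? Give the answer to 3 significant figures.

Time constants: τᵢ = Vᵢ/Q for each well-mixed tank.
τ₁ = 409/11.8 = 34.661 min; τ₂ = 194/11.8 = 16.441 min.
Solving the cascade with C₁(0)=C₂(0)=0 gives C₂(t) = C_in[1 − (τ₁ e^(−t/τ₁) − τ₂ e^(−t/τ₂))/(τ₁ − τ₂)].
At t = 88.2: e^(−t/τ₁) = 0.078501, e^(−t/τ₂) = 0.0046787.
C₂ = 1.65·[1 − (34.661·0.078501 − 16.441·0.0046787)/(18.220)] = 1.65·0.85489 = 1.4106 g/L.

1.41 g/L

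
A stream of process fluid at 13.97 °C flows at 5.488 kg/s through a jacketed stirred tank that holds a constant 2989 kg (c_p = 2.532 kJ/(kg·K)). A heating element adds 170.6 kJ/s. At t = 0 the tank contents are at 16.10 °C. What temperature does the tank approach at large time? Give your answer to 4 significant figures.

M c_p dT/dt = ṁ c_p (T_in − T) + Q̇.
At steady state dT/dt = 0 ⇒ T_ss = T_in + Q̇/(ṁ c_p) = 13.97 + 170.6/(5.488·2.532) = 26.2473 °C.

26.25 °C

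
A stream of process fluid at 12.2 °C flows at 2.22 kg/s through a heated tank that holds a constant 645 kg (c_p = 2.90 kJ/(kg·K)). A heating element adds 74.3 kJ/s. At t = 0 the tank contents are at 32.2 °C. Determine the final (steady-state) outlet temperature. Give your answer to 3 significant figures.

23.7 °C

First-law balance (no shaft work): M c_p dT/dt = ṁ c_p (T_in − T) + 74.3.
At steady state dT/dt = 0 ⇒ T_ss = T_in + Q̇/(ṁ c_p) = 12.2 + 74.3/(2.22·2.90) = 23.741 °C.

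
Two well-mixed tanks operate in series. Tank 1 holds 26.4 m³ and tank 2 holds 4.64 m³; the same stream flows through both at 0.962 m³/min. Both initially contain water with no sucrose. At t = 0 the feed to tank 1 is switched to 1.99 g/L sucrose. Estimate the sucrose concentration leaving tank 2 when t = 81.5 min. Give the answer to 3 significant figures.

1.87 g/L

Species balance on tank i: dCᵢ/dt = (Cᵢ₋₁ − Cᵢ)/τᵢ with τᵢ = Vᵢ/Q.
τ₁ = 26.4/0.962 = 27.443 min; τ₂ = 4.64/0.962 = 4.8233 min.
Solving the cascade with C₁(0)=C₂(0)=0 gives C₂(t) = C_in[1 − (τ₁ e^(−t/τ₁) − τ₂ e^(−t/τ₂))/(τ₁ − τ₂)].
At t = 81.5: e^(−t/τ₁) = 0.051313, e^(−t/τ₂) = 4.5882e-08.
C₂ = 1.99·[1 − (27.443·0.051313 − 4.8233·4.5882e-08)/(22.620)] = 1.99·0.93775 = 1.8661 g/L.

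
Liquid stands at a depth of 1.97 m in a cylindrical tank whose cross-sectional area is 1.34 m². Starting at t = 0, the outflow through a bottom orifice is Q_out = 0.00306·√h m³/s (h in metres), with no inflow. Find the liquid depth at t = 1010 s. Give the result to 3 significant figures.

0.0627 m

A dh/dt = −Q_out = −0.00306 √h.
∫ h^(−1/2) dh = −(0.00306/A) ∫ dt, giving 2√h = 2√h₀ − (0.00306/A) t.
√h = √1.97 − 0.00306·1010/(2·1.34) = 1.4036 − 1.1532 = 0.25036.
h = 0.25036² = 0.062679 m.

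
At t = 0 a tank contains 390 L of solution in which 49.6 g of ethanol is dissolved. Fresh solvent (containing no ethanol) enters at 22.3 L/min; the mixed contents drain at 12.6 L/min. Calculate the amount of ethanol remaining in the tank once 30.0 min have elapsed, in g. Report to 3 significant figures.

Let m(t) be the amount of ethanol. Volume: V(t) = V₀ + (Q_in − Q_out) t = 390 + 9.7000 t; V(30.0) = 681.00 L.
No ethanol enters, so dm/dt = −Q_out · (m/V).
Separate: dm/m = −Q_out dt/V(t) ⇒ ln(m/m₀) = −(Q_out/(Q_in−Q_out)) ln(V/V₀).
m = m₀ (V₀/V)^(Q_out/(Q_in−Q_out)) = 49.6 × (390/681.00)^(1.2990) = 24.045 g.

24.0 g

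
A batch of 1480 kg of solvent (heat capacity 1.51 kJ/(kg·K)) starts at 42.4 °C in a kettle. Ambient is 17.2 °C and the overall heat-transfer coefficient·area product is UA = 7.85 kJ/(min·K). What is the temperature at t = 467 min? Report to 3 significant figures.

Lumped-capacitance energy balance: M c_p dT/dt = UA(T_amb − T).
dT/dt = (T_ss − T)/τ with T_ss = T_amb = 17.200 °C, τ = M c_p/UA = 1480·1.51/7.85 = 284.69 min.
T approaches T_ss exponentially: T(t) = T_ss + (T₀ − T_ss) e^(−t/τ).
T(467) = 17.200 + (25.200)·0.19390 = 22.086 °C.

22.1 °C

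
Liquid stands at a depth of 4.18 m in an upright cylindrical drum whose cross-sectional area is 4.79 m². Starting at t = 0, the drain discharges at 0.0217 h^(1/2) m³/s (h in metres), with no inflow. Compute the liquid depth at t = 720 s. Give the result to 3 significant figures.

With no inflow, A dh/dt = −0.0217 √h.
This is separable: 2 d(√h)/dt = −0.0217/A, so √h = √h₀ − (0.0217/(2A)) t.
√h = √4.18 − 0.0217·720/(2·4.79) = 2.0445 − 1.6309 = 0.41361.
h = 0.41361² = 0.17107 m.

0.171 m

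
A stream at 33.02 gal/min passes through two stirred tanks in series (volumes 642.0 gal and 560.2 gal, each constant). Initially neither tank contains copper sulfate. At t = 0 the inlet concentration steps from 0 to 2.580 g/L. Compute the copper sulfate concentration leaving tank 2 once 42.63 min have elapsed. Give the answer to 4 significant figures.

Species balance on tank i: dCᵢ/dt = (Cᵢ₋₁ − Cᵢ)/τᵢ with τᵢ = Vᵢ/Q.
τ₁ = 642.0/33.02 = 19.4428 min; τ₂ = 560.2/33.02 = 16.9655 min.
Tank 1: C₁ = C_in(1 − e^(−t/τ₁)). Tank 2 (τ₁ ≠ τ₂): C₂ = C_in[1 − (τ₁ e^(−t/τ₁) − τ₂ e^(−t/τ₂))/(τ₁ − τ₂)].
At t = 42.63: e^(−t/τ₁) = 0.111627, e^(−t/τ₂) = 0.0810451.
C₂ = 2.580·[1 − (19.4428·0.111627 − 16.9655·0.0810451)/(2.47729)] = 2.580·0.678933 = 1.75165 g/L.

1.752 g/L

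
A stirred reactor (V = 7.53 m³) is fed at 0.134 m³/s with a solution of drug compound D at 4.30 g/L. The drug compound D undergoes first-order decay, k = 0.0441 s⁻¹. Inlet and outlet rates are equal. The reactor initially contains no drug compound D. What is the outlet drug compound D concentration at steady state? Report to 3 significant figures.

V dC/dt = Q(C_in − C) − k V C.
At steady state: 0 = Q C_in − (Q + kV) C_ss, so C_ss = Q C_in/(Q + kV).
C_ss = 0.134·4.30/(0.134 + 0.0441·7.53) = 0.57620/0.46607 = 1.2363 g/L.

1.24 g/L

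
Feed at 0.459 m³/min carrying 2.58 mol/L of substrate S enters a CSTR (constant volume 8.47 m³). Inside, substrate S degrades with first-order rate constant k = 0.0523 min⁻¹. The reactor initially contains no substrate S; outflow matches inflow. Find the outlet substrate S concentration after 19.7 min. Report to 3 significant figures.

1.15 mol/L

V dC/dt = Q(C_in − C) − k V C.
This is linear with rate a = Q/V + k = 0.10649 min⁻¹.
C_ss = Q C_in/(Q + kV) = 1.3129 mol/L; C(t) = C_ss + (C₀ − C_ss) e^(−a t).
C(19.7) = 1.3129 + (-1.3129)·e^(−0.10649·19.7) = 1.3129 + (-1.3129)·0.12272 = 1.1518 mol/L.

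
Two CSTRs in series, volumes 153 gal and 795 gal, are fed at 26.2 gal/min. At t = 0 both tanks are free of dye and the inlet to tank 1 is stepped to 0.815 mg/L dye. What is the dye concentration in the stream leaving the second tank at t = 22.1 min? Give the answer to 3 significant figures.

0.332 mg/L

Time constants: τᵢ = Vᵢ/Q for each well-mixed tank.
τ₁ = 153/26.2 = 5.8397 min; τ₂ = 795/26.2 = 30.344 min.
Solving the cascade with C₁(0)=C₂(0)=0 gives C₂(t) = C_in[1 − (τ₁ e^(−t/τ₁) − τ₂ e^(−t/τ₂))/(τ₁ − τ₂)].
At t = 22.1: e^(−t/τ₁) = 0.022721, e^(−t/τ₂) = 0.48272.
C₂ = 0.815·[1 − (5.8397·0.022721 − 30.344·0.48272)/(-24.504)] = 0.815·0.40766 = 0.33224 mg/L.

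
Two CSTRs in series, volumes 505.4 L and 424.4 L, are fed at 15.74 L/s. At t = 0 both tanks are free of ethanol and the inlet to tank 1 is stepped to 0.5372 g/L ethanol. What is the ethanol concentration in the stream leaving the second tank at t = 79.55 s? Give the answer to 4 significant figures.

0.4031 g/L

Time constants: τᵢ = Vᵢ/Q for each well-mixed tank.
τ₁ = 505.4/15.74 = 32.1093 s; τ₂ = 424.4/15.74 = 26.9632 s.
Tank 1: C₁ = C_in(1 − e^(−t/τ₁)). Tank 2 (τ₁ ≠ τ₂): C₂ = C_in[1 − (τ₁ e^(−t/τ₁) − τ₂ e^(−t/τ₂))/(τ₁ − τ₂)].
At t = 79.55: e^(−t/τ₁) = 0.0839548, e^(−t/τ₂) = 0.0523228.
C₂ = 0.5372·[1 − (32.1093·0.0839548 − 26.9632·0.0523228)/(5.14612)] = 0.5372·0.750309 = 0.403066 g/L.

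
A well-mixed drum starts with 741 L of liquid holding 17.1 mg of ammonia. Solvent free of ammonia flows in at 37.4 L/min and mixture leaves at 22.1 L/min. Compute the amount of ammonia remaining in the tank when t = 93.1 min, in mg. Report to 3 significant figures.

Total volume: dV/dt = Q_in − Q_out = 15.300 L/min, so V(t) = 741 + 15.300 t and V(93.1) = 2165.4 L.
Species balance (pure solvent in): dm/dt = −Q_out · m/V(t).
dm/m = −Q_out dt/(V₀ + 15.300 t); integrating gives ln(m/m₀) = −(Q_out/(Q_in−Q_out)) ln(V/V₀).
m = m₀ (V₀/V)^(Q_out/(Q_in−Q_out)) = 17.1 × (741/2165.4)^(1.4444) = 3.6331 mg.

3.63 mg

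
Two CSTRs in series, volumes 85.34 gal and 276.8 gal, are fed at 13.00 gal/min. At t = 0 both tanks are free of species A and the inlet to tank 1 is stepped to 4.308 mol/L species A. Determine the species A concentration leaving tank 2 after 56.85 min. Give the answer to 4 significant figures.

3.877 mol/L

Time constants: τᵢ = Vᵢ/Q for each well-mixed tank.
τ₁ = 85.34/13.00 = 6.56462 min; τ₂ = 276.8/13.00 = 21.2923 min.
Tank 1: C₁ = C_in(1 − e^(−t/τ₁)). Tank 2 (τ₁ ≠ τ₂): C₂ = C_in[1 − (τ₁ e^(−t/τ₁) − τ₂ e^(−t/τ₂))/(τ₁ − τ₂)].
At t = 56.85: e^(−t/τ₁) = 0.000173373, e^(−t/τ₂) = 0.0692537.
C₂ = 4.308·[1 − (6.56462·0.000173373 − 21.2923·0.0692537)/(-14.7277)] = 4.308·0.899955 = 3.87701 mol/L.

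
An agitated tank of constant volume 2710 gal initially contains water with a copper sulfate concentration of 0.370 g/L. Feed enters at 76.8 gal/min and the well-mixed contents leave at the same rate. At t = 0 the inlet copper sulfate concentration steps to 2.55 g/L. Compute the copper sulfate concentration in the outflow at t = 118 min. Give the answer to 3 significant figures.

Accumulation = in − out for the solute gives V dC/dt = Q(C_in − C).
So dC/dt = (C_in − C)/τ with τ = V/Q = 2710/76.8 = 35.286 min.
C approaches C_in exponentially: C(t) = C_in + (C₀ − C_in) e^(−t/τ).
C(118) = 2.55 + (0.370 − 2.55)·e^(−118/35.286) = 2.55 + (-2.1800)·0.035293 = 2.4731 g/L.

2.47 g/L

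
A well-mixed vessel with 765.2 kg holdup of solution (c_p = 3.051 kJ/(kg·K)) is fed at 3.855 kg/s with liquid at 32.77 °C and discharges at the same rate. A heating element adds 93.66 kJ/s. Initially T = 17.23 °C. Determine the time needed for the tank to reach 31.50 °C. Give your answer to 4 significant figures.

Energy balance: M c_p dT/dt = ṁ c_p (T_in − T) + 93.66.
τ = M/ṁ = 198.495 s; T_ss = T_in + Q̇/(ṁ c_p) = 40.7332 °C.
T(t) = T_ss + (T₀ − T_ss) e^(−t/τ). Set T = 31.50:
e^(−t/τ) = (31.50 − 40.7332)/(17.23 − 40.7332) = 0.392849
t = −198.495 · ln(0.392849) = 185.460 s.

185.5 s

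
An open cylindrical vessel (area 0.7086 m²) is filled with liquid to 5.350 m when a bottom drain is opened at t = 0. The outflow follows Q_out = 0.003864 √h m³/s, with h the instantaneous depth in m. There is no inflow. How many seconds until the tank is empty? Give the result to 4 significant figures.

848.3 s

With no inflow, A dh/dt = −0.003864 √h.
Separate and integrate: 2(√h − √h₀) = −(0.003864/A) t.
Tank is empty when √h = 0: t_empty = 2A√h₀/0.003864.
t_empty = 2·0.7086·√5.350/0.003864 = 1.41720·2.31301/0.003864 = 848.342 s.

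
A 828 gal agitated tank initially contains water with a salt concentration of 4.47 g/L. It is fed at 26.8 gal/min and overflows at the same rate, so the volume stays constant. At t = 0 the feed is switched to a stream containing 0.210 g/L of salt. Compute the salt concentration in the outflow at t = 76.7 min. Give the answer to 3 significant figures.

Transient balance on the dissolved component: V dC/dt = Q(C_in − C).
Rewrite as dC/dt + C/τ = C_in/τ, τ = V/Q = 30.896 min.
This is linear first-order; C(t) = C_in + (C₀ − C_in) e^(−t/τ).
C(76.7) = 0.210 + (4.47 − 0.210)·e^(−76.7/30.896) = 0.210 + (4.2600)·0.083529 = 0.56583 g/L.

0.566 g/L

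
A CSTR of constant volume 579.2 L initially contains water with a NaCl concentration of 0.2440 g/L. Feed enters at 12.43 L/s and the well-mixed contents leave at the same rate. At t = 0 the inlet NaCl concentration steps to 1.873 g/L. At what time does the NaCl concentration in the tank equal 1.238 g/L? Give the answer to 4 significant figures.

Transient balance on the dissolved component: V dC/dt = Q(C_in − C), so τ = V/Q = 46.5969 s.
C(t) = C_in + (C₀ − C_in) e^(−t/τ). Set C = 1.238 and solve for t:
e^(−t/τ) = (C − C_in)/(C₀ − C_in) = (1.238 − 1.873)/(0.2440 − 1.873) = 0.389810
t = −τ ln(…) = 46.5969 × 0.942097 = 43.8988 s.

43.90 s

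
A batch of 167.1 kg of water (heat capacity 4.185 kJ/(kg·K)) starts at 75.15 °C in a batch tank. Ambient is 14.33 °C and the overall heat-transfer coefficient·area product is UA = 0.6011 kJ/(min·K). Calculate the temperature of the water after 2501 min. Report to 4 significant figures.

21.42 °C

Unsteady energy balance on the tank contents: M c_p dT/dt = −UA(T − T_amb).
dT/dt = (T_ss − T)/τ with T_ss = T_amb = 14.3300 °C, τ = M c_p/UA = 167.1·4.185/0.6011 = 1163.39 min.
This is linear first-order; T(t) = T_ss + (T₀ − T_ss) e^(−t/τ).
T(2501) = 14.3300 + (60.8200)·0.116513 = 21.4163 °C.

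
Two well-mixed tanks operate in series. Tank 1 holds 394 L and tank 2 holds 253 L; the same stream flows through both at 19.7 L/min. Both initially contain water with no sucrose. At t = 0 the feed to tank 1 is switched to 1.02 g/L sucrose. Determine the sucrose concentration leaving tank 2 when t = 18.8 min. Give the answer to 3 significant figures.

0.330 g/L

Each tank obeys Vᵢ dCᵢ/dt = Q(Cᵢ₋₁ − Cᵢ), so τᵢ = Vᵢ/Q.
τ₁ = 394/19.7 = 20.000 min; τ₂ = 253/19.7 = 12.843 min.
Solving the cascade with C₁(0)=C₂(0)=0 gives C₂(t) = C_in[1 − (τ₁ e^(−t/τ₁) − τ₂ e^(−t/τ₂))/(τ₁ − τ₂)].
At t = 18.8: e^(−t/τ₁) = 0.39063, e^(−t/τ₂) = 0.23134.
C₂ = 1.02·[1 − (20.000·0.39063 − 12.843·0.23134)/(7.1574)] = 1.02·0.32356 = 0.33003 g/L.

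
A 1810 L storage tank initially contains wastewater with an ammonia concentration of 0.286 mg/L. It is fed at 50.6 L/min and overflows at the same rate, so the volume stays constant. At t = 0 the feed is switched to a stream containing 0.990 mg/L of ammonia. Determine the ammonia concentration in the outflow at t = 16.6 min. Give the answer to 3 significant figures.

0.547 mg/L

Mass balance on the solute (V constant): V dC/dt = Q(C_in − C).
Rewrite as dC/dt + C/τ = C_in/τ, τ = V/Q = 35.771 min.
C approaches C_in exponentially: C(t) = C_in + (C₀ − C_in) e^(−t/τ).
C(16.6) = 0.990 + (0.286 − 0.990)·e^(−16.6/35.771) = 0.990 + (-0.70400)·0.62872 = 0.54738 mg/L.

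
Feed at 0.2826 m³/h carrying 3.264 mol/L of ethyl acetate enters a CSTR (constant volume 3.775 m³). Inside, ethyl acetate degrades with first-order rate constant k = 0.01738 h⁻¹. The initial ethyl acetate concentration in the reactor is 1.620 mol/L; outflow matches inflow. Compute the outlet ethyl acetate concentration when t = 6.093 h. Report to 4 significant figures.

2.062 mol/L

Accumulation = in − out − consumed: V dC/dt = Q C_in − Q C − k V C.
This is linear with rate a = Q/V + k = 0.0922409 h⁻¹.
C_ss = Q C_in/(Q + kV) = 2.64900 mol/L; C(t) = C_ss + (C₀ − C_ss) e^(−a t).
C(6.093) = 2.64900 + (-1.02900)·e^(−0.0922409·6.093) = 2.64900 + (-1.02900)·0.570054 = 2.06241 mol/L.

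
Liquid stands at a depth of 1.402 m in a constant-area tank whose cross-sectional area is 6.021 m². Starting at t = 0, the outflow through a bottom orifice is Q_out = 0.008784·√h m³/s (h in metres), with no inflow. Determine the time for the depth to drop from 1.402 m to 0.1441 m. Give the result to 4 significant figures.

1103 s

Unsteady balance on liquid volume: A dh/dt = −0.008784 √h.
This is separable: 2 d(√h)/dt = −0.008784/A, so √h = √h₀ − (0.008784/(2A)) t.
t = 2A(√h₀ − √h)/0.008784 = 2·6.021·(√1.402 − √0.1441)/0.008784
  = 12.0420 × (1.18406 − 0.379605) / 0.008784 = 1102.83 s.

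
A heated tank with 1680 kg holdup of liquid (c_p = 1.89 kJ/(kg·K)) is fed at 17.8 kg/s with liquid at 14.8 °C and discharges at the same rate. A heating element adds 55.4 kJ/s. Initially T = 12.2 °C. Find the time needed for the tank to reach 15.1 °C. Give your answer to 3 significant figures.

108 s

Energy balance: M c_p dT/dt = ṁ c_p (T_in − T) + 55.4.
τ = M/ṁ = 94.382 s; T_ss = T_in + Q̇/(ṁ c_p) = 16.447 °C.
T(t) = T_ss + (T₀ − T_ss) e^(−t/τ). Set T = 15.1:
e^(−t/τ) = (15.1 − 16.447)/(12.2 − 16.447) = 0.31713
t = −94.382 · ln(0.31713) = 108.39 s.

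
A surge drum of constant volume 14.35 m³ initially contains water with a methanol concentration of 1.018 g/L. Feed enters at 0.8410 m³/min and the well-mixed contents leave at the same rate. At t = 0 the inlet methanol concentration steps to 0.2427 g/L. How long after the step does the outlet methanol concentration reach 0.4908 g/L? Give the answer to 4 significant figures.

19.44 min

Unsteady species balance (constant V, well mixed): V dC/dt = Q(C_in − C), so τ = V/Q = 17.0630 min.
C(t) = C_in + (C₀ − C_in) e^(−t/τ). Set C = 0.4908 and solve for t:
e^(−t/τ) = (C − C_in)/(C₀ − C_in) = (0.4908 − 0.2427)/(1.018 − 0.2427) = 0.320005
t = −τ ln(…) = 17.0630 × 1.13942 = 19.4419 min.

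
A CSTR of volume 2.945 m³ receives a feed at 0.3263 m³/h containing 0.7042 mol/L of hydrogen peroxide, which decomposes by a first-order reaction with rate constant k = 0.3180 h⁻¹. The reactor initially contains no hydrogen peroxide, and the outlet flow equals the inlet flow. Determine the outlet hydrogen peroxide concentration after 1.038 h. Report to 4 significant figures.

0.06537 mol/L

Accumulation = in − out − consumed: V dC/dt = Q C_in − Q C − k V C.
This is linear with rate a = Q/V + k = 0.428798 h⁻¹.
C_ss = Q C_in/(Q + kV) = 0.181960 mol/L; C(t) = C_ss + (C₀ − C_ss) e^(−a t).
C(1.038) = 0.181960 + (-0.181960)·e^(−0.428798·1.038) = 0.181960 + (-0.181960)·0.640765 = 0.0653662 mol/L.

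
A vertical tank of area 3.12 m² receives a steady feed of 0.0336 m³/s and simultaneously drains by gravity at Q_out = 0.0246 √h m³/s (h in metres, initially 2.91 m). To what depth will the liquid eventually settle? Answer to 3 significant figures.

1.87 m

Level balance: A dh/dt = 0.0336 − 0.0246 √h. Setting dh/dt = 0:
Q_in = 0.0246 √h_ss ⇒ √h_ss = 0.0336/0.0246 = 1.3659.
h_ss = 1.3659² = 1.8656 m. (Since h₀ = 2.91 m > h_ss, the level will fall toward this value.)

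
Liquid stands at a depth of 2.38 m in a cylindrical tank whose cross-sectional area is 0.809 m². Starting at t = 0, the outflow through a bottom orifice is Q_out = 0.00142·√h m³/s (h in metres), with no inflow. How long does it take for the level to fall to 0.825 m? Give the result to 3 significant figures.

With no inflow, A dh/dt = −0.00142 √h.
Separate and integrate: 2(√h − √h₀) = −(0.00142/A) t.
t = 2A(√h₀ − √h)/0.00142 = 2·0.809·(√2.38 − √0.825)/0.00142
  = 1.6180 × (1.5427 − 0.90830) / 0.00142 = 722.89 s.

723 s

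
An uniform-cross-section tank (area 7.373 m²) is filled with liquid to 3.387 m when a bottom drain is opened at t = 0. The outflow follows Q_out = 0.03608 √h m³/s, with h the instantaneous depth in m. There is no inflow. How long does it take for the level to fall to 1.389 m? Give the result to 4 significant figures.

270.5 s

A dh/dt = −Q_out = −0.03608 √h.
∫ h^(−1/2) dh = −(0.03608/A) ∫ dt, giving 2√h = 2√h₀ − (0.03608/A) t.
t = 2A(√h₀ − √h)/0.03608 = 2·7.373·(√3.387 − √1.389)/0.03608
  = 14.7460 × (1.84038 − 1.17856) / 0.03608 = 270.489 s.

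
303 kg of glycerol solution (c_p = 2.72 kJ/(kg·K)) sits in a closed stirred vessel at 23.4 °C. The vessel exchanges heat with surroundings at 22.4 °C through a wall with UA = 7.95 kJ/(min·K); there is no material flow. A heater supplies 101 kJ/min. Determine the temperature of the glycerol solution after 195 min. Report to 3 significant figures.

M c_p dT/dt = −UA(T − T_amb) + Q̇.
dT/dt = (T_ss − T)/τ with T_ss = T_amb + Q̇/UA = 22.4 + 101/7.95 = 35.104 °C, τ = M c_p/UA = 303·2.72/7.95 = 103.67 min.
Solution: T(t) = T_ss + (T₀ − T_ss) e^(−t/τ).
T(195) = 35.104 + (-11.704)·0.15244 = 33.320 °C.

33.3 °C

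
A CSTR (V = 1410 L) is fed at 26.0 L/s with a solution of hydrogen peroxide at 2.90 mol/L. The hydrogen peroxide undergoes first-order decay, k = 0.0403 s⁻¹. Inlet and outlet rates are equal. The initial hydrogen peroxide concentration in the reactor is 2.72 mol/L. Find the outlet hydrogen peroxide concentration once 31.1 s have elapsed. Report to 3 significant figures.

1.20 mol/L

V dC/dt = Q(C_in − C) − k V C.
This is linear with rate a = Q/V + k = 0.058740 s⁻¹.
C_ss = Q C_in/(Q + kV) = 0.91038 mol/L; C(t) = C_ss + (C₀ − C_ss) e^(−a t).
C(31.1) = 0.91038 + (1.8096)·e^(−0.058740·31.1) = 0.91038 + (1.8096)·0.16093 = 1.2016 mol/L.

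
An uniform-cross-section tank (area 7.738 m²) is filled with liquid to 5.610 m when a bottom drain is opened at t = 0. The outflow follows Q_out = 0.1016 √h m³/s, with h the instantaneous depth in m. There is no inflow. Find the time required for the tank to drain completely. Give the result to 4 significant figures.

A dh/dt = −Q_out = −0.1016 √h.
Separate and integrate: 2(√h − √h₀) = −(0.1016/A) t.
Set h = 0: 2√h₀ = (0.1016/A) t_empty ⇒ t_empty = 2A√h₀/0.1016.
t_empty = 2·7.738·√5.610/0.1016 = 15.4760·2.36854/0.1016 = 360.783 s.

360.8 s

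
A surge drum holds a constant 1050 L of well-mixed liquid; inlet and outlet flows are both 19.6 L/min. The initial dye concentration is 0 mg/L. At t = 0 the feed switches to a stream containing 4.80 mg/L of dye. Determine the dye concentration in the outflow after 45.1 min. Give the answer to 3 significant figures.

Unsteady species balance (constant V, well mixed): V dC/dt = Q(C_in − C).
Rewrite as dC/dt + C/τ = C_in/τ, τ = V/Q = 53.571 min.
Integrating: C(t) = C_in + (C₀ − C_in) e^(−t/τ).
C(45.1) = 4.80 + (0 − 4.80)·e^(−45.1/53.571) = 4.80 + (-4.8000)·0.43091 = 2.7317 mg/L.

2.73 mg/L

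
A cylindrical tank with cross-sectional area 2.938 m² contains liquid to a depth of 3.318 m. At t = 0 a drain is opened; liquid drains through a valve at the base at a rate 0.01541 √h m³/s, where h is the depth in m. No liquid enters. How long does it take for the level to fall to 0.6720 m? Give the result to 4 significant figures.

Mass balance (ρ constant): A dh/dt = −0.01541 √h.
This is separable: 2 d(√h)/dt = −0.01541/A, so √h = √h₀ − (0.01541/(2A)) t.
t = 2A(√h₀ − √h)/0.01541 = 2·2.938·(√3.318 − √0.6720)/0.01541
  = 5.87600 × (1.82154 − 0.819756) / 0.01541 = 381.990 s.

382.0 s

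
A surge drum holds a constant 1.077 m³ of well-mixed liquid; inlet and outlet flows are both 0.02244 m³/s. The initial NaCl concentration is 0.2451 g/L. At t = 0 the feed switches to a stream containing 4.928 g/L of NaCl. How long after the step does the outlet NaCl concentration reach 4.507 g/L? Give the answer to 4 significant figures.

Species balance: V dC/dt = Q(C_in − C) ⇒ τ = V/Q = 47.9947 s.
C(t) = C_in + (C₀ − C_in) e^(−t/τ). Set C = 4.507 and solve for t:
e^(−t/τ) = (C − C_in)/(C₀ − C_in) = (4.507 − 4.928)/(0.2451 − 4.928) = 0.0899016
t = −τ ln(…) = 47.9947 × 2.40904 = 115.621 s.

115.6 s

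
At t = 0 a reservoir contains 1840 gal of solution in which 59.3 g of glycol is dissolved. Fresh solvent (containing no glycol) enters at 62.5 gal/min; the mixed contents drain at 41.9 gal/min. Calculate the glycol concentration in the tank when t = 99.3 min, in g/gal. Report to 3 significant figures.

0.00334 g/gal

Total volume: dV/dt = Q_in − Q_out = 20.600 gal/min, so V(t) = 1840 + 20.600 t and V(99.3) = 3885.6 gal.
No glycol enters, so dm/dt = −Q_out · (m/V).
Separate: dm/m = −Q_out dt/V(t) ⇒ ln(m/m₀) = −(Q_out/(Q_in−Q_out)) ln(V/V₀).
m = m₀ (V₀/V)^(Q_out/(Q_in−Q_out)) = 59.3 × (1840/3885.6)^(2.0340) = 12.964 g.
C = m/V = 12.964/3885.6 = 0.0033365 g/gal.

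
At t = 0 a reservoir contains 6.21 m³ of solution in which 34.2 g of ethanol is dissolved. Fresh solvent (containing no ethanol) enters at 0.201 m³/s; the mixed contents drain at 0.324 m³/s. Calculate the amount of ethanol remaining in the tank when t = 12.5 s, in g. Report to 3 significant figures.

Let m(t) be the amount of ethanol. Volume: V(t) = V₀ + (Q_in − Q_out) t = 6.21 − 0.12300 t; V(12.5) = 4.6725 m³.
Species balance (pure solvent in): dm/dt = −Q_out · m/V(t).
Separate: dm/m = −Q_out dt/V(t) ⇒ ln(m/m₀) = −(Q_out/(Q_in−Q_out)) ln(V/V₀).
m = m₀ (V₀/V)^(Q_out/(Q_in−Q_out)) = 34.2 × (6.21/4.6725)^(-2.6341) = 16.166 g.

16.2 g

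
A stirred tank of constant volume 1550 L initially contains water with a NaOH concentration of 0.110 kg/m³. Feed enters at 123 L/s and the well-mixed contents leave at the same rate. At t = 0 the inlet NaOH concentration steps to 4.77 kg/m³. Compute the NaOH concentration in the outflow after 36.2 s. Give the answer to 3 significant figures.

Transient balance on the dissolved component: V dC/dt = Q(C_in − C).
Rewrite as dC/dt + C/τ = C_in/τ, τ = V/Q = 12.602 s.
C approaches C_in exponentially: C(t) = C_in + (C₀ − C_in) e^(−t/τ).
C(36.2) = 4.77 + (0.110 − 4.77)·e^(−36.2/12.602) = 4.77 + (-4.6600)·0.056549 = 4.5065 kg/m³.

4.51 kg/m³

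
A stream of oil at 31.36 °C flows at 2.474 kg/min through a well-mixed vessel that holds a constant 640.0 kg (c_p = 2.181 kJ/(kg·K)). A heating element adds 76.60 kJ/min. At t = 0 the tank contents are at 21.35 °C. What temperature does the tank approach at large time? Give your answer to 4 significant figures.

45.56 °C

First-law balance (no shaft work): M c_p dT/dt = ṁ c_p (T_in − T) + 76.60.
At steady state dT/dt = 0 ⇒ T_ss = T_in + Q̇/(ṁ c_p) = 31.36 + 76.60/(2.474·2.181) = 45.5562 °C.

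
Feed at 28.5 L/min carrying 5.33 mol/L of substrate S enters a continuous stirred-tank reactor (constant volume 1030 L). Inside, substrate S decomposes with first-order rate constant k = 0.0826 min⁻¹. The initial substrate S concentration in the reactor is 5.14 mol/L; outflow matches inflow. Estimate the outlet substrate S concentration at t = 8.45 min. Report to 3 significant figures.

V dC/dt = Q(C_in − C) − k V C.
dC/dt = (Q/V) C_in − (Q/V + k) C; effective rate a = Q/V + k = 0.027670 + 0.0826 = 0.11027 min⁻¹.
C_ss = Q C_in/(Q + kV) = 1.3375 mol/L; C(t) = C_ss + (C₀ − C_ss) e^(−a t).
C(8.45) = 1.3375 + (3.8025)·e^(−0.11027·8.45) = 1.3375 + (3.8025)·0.39385 = 2.8351 mol/L.

2.84 mol/L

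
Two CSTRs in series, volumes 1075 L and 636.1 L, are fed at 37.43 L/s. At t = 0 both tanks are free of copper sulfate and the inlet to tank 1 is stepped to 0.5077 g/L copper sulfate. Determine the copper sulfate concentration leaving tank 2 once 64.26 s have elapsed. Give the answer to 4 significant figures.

0.3918 g/L

Time constants: τᵢ = Vᵢ/Q for each well-mixed tank.
τ₁ = 1075/37.43 = 28.7203 s; τ₂ = 636.1/37.43 = 16.9944 s.
Tank 1: C₁ = C_in(1 − e^(−t/τ₁)). Tank 2 (τ₁ ≠ τ₂): C₂ = C_in[1 − (τ₁ e^(−t/τ₁) − τ₂ e^(−t/τ₂))/(τ₁ − τ₂)].
At t = 64.26: e^(−t/τ₁) = 0.106731, e^(−t/τ₂) = 0.0227942.
C₂ = 0.5077·[1 − (28.7203·0.106731 − 16.9944·0.0227942)/(11.7259)] = 0.5077·0.771619 = 0.391751 g/L.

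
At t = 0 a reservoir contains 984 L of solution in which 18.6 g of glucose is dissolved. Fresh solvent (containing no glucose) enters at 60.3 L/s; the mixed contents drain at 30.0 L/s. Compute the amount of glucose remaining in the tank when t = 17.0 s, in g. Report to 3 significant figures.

Let m(t) be the amount of glucose. Volume: V(t) = V₀ + (Q_in − Q_out) t = 984 + 30.300 t; V(17.0) = 1499.1 L.
No glucose enters, so dm/dt = −Q_out · (m/V).
dm/m = −Q_out dt/(V₀ + 30.300 t); integrating gives ln(m/m₀) = −(Q_out/(Q_in−Q_out)) ln(V/V₀).
m = m₀ (V₀/V)^(Q_out/(Q_in−Q_out)) = 18.6 × (984/1499.1)^(0.99010) = 12.260 g.

12.3 g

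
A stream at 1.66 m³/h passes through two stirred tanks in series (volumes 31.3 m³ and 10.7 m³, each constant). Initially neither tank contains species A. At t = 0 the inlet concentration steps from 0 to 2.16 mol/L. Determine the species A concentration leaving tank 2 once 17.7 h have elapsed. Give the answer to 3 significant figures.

Time constants: τᵢ = Vᵢ/Q for each well-mixed tank.
τ₁ = 31.3/1.66 = 18.855 h; τ₂ = 10.7/1.66 = 6.4458 h.
Solving the cascade with C₁(0)=C₂(0)=0 gives C₂(t) = C_in[1 − (τ₁ e^(−t/τ₁) − τ₂ e^(−t/τ₂))/(τ₁ − τ₂)].
At t = 17.7: e^(−t/τ₁) = 0.39113, e^(−t/τ₂) = 0.064185.
C₂ = 2.16·[1 − (18.855·0.39113 − 6.4458·0.064185)/(12.410)] = 2.16·0.43905 = 0.94835 mol/L.

0.948 mol/L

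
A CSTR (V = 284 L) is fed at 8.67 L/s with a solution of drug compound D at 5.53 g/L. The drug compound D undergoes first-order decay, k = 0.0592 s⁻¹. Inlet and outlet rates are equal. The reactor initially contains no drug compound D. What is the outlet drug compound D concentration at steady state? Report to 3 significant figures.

1.88 g/L

V dC/dt = Q(C_in − C) − k V C.
At steady state: 0 = Q C_in − (Q + kV) C_ss, so C_ss = Q C_in/(Q + kV).
C_ss = 8.67·5.53/(8.67 + 0.0592·284) = 47.945/25.483 = 1.8815 g/L.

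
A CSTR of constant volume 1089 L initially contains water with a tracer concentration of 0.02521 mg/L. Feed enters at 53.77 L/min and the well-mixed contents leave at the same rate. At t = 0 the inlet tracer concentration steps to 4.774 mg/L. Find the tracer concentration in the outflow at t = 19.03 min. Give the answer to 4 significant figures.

2.918 mg/L

Species balance on the tank: V dC/dt = Q(C_in − C).
Time constant τ = V/Q = 1089/53.77 = 20.2529 min.
This is linear first-order; C(t) = C_in + (C₀ − C_in) e^(−t/τ).
C(19.03) = 4.774 + (0.02521 − 4.774)·e^(−19.03/20.2529) = 4.774 + (-4.74879)·0.390777 = 2.91828 mg/L.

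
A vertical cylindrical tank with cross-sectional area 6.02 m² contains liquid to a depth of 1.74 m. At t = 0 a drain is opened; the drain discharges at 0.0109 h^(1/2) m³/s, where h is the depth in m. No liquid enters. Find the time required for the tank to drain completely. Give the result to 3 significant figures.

With no inflow, A dh/dt = −0.0109 √h.
Separate and integrate: 2(√h − √h₀) = −(0.0109/A) t.
Set h = 0: 2√h₀ = (0.0109/A) t_empty ⇒ t_empty = 2A√h₀/0.0109.
t_empty = 2·6.02·√1.74/0.0109 = 12.040·1.3191/0.0109 = 1457.1 s.

1460 s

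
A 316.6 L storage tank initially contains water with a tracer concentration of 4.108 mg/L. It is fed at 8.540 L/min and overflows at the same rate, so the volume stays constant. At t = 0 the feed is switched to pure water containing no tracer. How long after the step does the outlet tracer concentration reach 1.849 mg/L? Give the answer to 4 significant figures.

29.59 min

Species balance: V dC/dt = Q(C_in − C) ⇒ τ = V/Q = 37.0726 min.
C(t) = C_in + (C₀ − C_in) e^(−t/τ). Set C = 1.849 and solve for t:
e^(−t/τ) = (C − C_in)/(C₀ − C_in) = (1.849 − 0)/(4.108 − 0) = 0.450097
t = −τ ln(…) = 37.0726 × 0.798291 = 29.5947 min.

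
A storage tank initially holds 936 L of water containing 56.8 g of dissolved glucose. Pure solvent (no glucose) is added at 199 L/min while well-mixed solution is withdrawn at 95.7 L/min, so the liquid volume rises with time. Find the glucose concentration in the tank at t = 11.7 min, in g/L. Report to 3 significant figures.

0.0123 g/L

Let m(t) be the amount of glucose. Volume: V(t) = V₀ + (Q_in − Q_out) t = 936 + 103.30 t; V(11.7) = 2144.6 L.
Solute balance: dm/dt = 0 − Q_out C = −Q_out m/V(t).
dm/m = −Q_out dt/(V₀ + 103.30 t); integrating gives ln(m/m₀) = −(Q_out/(Q_in−Q_out)) ln(V/V₀).
m = m₀ (V₀/V)^(Q_out/(Q_in−Q_out)) = 56.8 × (936/2144.6)^(0.92643) = 26.349 g.
C = m/V = 26.349/2144.6 = 0.012286 g/L.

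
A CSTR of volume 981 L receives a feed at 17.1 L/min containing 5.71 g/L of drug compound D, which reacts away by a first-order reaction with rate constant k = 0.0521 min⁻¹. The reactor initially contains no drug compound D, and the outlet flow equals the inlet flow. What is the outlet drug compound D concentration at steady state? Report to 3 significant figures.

Accumulation = in − out − consumed: V dC/dt = Q C_in − Q C − k V C.
Steady state (dC/dt = 0): C_ss = Q C_in/(Q + kV) = C_in/(1 + kV/Q).
C_ss = 17.1·5.71/(17.1 + 0.0521·981) = 97.641/68.210 = 1.4315 g/L.

1.43 g/L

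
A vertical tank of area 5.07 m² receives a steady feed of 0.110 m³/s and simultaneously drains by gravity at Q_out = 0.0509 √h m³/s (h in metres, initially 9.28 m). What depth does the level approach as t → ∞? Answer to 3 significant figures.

4.67 m

Unsteady balance on liquid volume: A dh/dt = Q_in − 0.0509 √h. At steady state dh/dt = 0:
Q_in = 0.0509 √h_ss ⇒ √h_ss = 0.110/0.0509 = 2.1611.
h_ss = 2.1611² = 4.6704 m. (Since h₀ = 9.28 m > h_ss, the level will fall toward this value.)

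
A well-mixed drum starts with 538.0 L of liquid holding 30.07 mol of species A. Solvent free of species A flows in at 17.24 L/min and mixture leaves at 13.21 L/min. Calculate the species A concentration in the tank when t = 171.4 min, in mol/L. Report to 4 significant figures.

Let m(t) be the amount of species A. Volume: V(t) = V₀ + (Q_in − Q_out) t = 538.0 + 4.03000 t; V(171.4) = 1228.74 L.
Solute balance: dm/dt = 0 − Q_out C = −Q_out m/V(t).
Separate: dm/m = −Q_out dt/V(t) ⇒ ln(m/m₀) = −(Q_out/(Q_in−Q_out)) ln(V/V₀).
m = m₀ (V₀/V)^(Q_out/(Q_in−Q_out)) = 30.07 × (538.0/1228.74)^(3.27792) = 2.00639 mol.
C = m/V = 2.00639/1228.74 = 0.00163288 mol/L.

0.001633 mol/L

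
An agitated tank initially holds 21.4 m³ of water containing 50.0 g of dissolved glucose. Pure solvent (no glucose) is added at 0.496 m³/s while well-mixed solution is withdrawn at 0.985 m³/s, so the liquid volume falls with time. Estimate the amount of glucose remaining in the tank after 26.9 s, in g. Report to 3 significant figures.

Let m(t) be the amount of glucose. Volume: V(t) = V₀ + (Q_in − Q_out) t = 21.4 − 0.48900 t; V(26.9) = 8.2459 m³.
No glucose enters, so dm/dt = −Q_out · (m/V).
dm/m = −Q_out dt/(V₀ − 0.48900 t); integrating gives ln(m/m₀) = −(Q_out/(Q_in−Q_out)) ln(V/V₀).
m = m₀ (V₀/V)^(Q_out/(Q_in−Q_out)) = 50.0 × (21.4/8.2459)^(-2.0143) = 7.3230 g.

7.32 g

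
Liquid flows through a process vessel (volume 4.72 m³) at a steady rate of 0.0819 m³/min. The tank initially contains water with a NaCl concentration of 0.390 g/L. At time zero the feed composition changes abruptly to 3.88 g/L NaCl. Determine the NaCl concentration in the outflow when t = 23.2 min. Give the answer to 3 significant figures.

Accumulation = in − out for the solute gives V dC/dt = Q(C_in − C).
So dC/dt = (C_in − C)/τ with τ = V/Q = 4.72/0.0819 = 57.631 min.
Integrating: C(t) = C_in + (C₀ − C_in) e^(−t/τ).
C(23.2) = 3.88 + (0.390 − 3.88)·e^(−23.2/57.631) = 3.88 + (-3.4900)·0.66861 = 1.5466 g/L.

1.55 g/L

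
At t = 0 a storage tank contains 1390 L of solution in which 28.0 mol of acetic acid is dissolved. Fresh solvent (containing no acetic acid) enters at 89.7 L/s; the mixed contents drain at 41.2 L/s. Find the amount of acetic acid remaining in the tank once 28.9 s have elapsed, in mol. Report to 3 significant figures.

Let m(t) be the amount of acetic acid. Volume: V(t) = V₀ + (Q_in − Q_out) t = 1390 + 48.500 t; V(28.9) = 2791.6 L.
Species balance (pure solvent in): dm/dt = −Q_out · m/V(t).
Separate: dm/m = −Q_out dt/V(t) ⇒ ln(m/m₀) = −(Q_out/(Q_in−Q_out)) ln(V/V₀).
m = m₀ (V₀/V)^(Q_out/(Q_in−Q_out)) = 28.0 × (1390/2791.6)^(0.84948) = 15.484 mol.

15.5 mol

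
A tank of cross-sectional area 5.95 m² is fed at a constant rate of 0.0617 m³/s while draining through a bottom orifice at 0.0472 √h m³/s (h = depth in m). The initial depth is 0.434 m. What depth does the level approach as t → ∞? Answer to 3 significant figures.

Mass balance (ρ constant): A dh/dt = Q_in − 0.0472 √h. At steady state dh/dt = 0:
Q_in = 0.0472 √h_ss ⇒ √h_ss = 0.0617/0.0472 = 1.3072.
h_ss = 1.3072² = 1.7088 m. (Since h₀ = 0.434 m < h_ss, the level will rise toward this value.)

1.71 m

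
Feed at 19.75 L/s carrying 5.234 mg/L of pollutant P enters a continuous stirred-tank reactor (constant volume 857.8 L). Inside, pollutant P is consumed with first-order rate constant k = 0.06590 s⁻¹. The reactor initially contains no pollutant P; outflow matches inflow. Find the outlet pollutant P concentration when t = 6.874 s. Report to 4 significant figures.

0.6198 mg/L

Accumulation = in − out − consumed: V dC/dt = Q C_in − Q C − k V C.
dC/dt = (Q/V) C_in − (Q/V + k) C; effective rate a = Q/V + k = 0.0230240 + 0.06590 = 0.0889240 s⁻¹.
C_ss = Q C_in/(Q + kV) = 1.35518 mg/L; C(t) = C_ss + (C₀ − C_ss) e^(−a t).
C(6.874) = 1.35518 + (-1.35518)·e^(−0.0889240·6.874) = 1.35518 + (-1.35518)·0.542665 = 0.619770 mg/L.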